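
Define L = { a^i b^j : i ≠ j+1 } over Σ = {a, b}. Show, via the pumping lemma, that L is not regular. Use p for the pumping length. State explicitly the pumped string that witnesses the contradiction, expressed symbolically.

a^{p+p!} b^{p+p!-1}

Assume L is regular; let p be its pumping constant.
Choose w = a^p b^{p+p!-1}. Since p ≠ (p+p!-1)+1 = p+p!, w ∈ L; and |w| ≥ p.
By the pumping lemma, w = xyz with |xy| ≤ p and y is nonempty.
Since the first p symbols of w are all a's and |xy| ≤ p, y lies entirely in the leading a-block: y = a^k for some k with 1 ≤ k ≤ p.
Since 1 ≤ k ≤ p, k divides p!; set t = 1 + p!/k. Then xy^t z has p + (p!/k)·k = p + p! copies of a. Now the a-count is p+p! and (b-count)+1 = (p+p!-1)+1 = p+p!, so i ≠ j+1 fails. So xy^t z = a^{p+p!} b^{p+p!-1} ∉ L.
This contradicts the pumping lemma, so L is not regular.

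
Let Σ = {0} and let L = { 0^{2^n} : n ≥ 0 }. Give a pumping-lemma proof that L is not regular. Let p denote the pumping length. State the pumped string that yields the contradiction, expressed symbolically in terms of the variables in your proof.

Suppose for contradiction that L is regular, and let p be the pumping length.
Take w = 0^{2^p} ∈ L with |w| = 2^p ≥ p.
The pumping lemma gives a decomposition w = xyz where |xy| ≤ p and |y| ≥ 1.
Then y = 0^k for some k with 1 ≤ k ≤ p.
Pump with i = 2: xy^2z = 0^{2^p+k}. Since 1 ≤ k ≤ p < 2^p, we have 2^p < 2^p+k < 2^{p+1}, so 2^p+k is not a power of 2. So xy^2z ∉ L.
This is a contradiction; hence L is not regular.

0^{2^p+k}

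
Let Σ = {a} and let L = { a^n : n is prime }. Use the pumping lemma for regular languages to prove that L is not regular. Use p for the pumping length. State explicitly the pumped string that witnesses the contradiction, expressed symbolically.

a^{q(1+k)}

Toward a contradiction, assume L is regular with pumping length p.
Let q be a prime with q ≥ p+2 (infinitely many primes exist), and take w = a^q ∈ L with |w| = q ≥ p.
By the pumping lemma, w = xyz with |xy| ≤ p and |y| ≥ 1.
Then y = a^k for some k with 1 ≤ k ≤ p.
Since 1 ≤ k ≤ p, |xz| = q-k. Pump with i = q+1: |xy^{q+1}z| = (q-k)+(q+1)k = q+qk = q(1+k), which is composite (both factors ≥ 2). So xy^{q+1}z = a^{q(1+k)} ∉ L.
This contradicts the pumping lemma, so L is not regular.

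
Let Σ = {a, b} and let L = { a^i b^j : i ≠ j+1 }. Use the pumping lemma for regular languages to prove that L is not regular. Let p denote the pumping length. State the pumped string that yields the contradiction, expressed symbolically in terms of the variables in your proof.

a^{p+p!} b^{p+p!-1}

Assume L is regular; let p be its pumping constant.
Choose w = a^p b^{p+p!-1}. Since p ≠ (p+p!-1)+1 = p+p!, w ∈ L; and |w| ≥ p.
The pumping lemma gives a decomposition w = xyz where |xy| ≤ p and |y| > 0.
Because |xy| ≤ p and w begins with p copies of a, we have y = a^k with 1 ≤ k ≤ p.
Since 1 ≤ k ≤ p, k divides p!; set t = 1 + p!/k. Then xy^t z has p + (p!/k)·k = p + p! copies of a. Now the a-count is p+p! and (b-count)+1 = (p+p!-1)+1 = p+p!, so i ≠ j+1 fails. So xy^t z = a^{p+p!} b^{p+p!-1} ∉ L.
This is a contradiction; hence L is not regular.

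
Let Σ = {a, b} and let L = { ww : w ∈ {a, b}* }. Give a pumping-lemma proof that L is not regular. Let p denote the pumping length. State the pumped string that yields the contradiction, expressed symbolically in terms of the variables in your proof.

Assume L is regular. Let p be the pumping length given by the pumping lemma.
Take w = a^p b^p a^p b^p = uu where u = a^pb^p; then w ∈ L and |w| = 4p ≥ p.
Write w = xyz as guaranteed by the lemma, with |xy| ≤ p and |y| ≥ 1.
Because |xy| ≤ p and w begins with p copies of a, we have y = a^k with 1 ≤ k ≤ p.
Pump with i = 2: xy^2z = a^{p+k} b^p a^p b^p, of length 4p+k. Suppose this equals vv. The string starts with a and ends with b, so v does too; thus the boundary between the two copies of v is a b→a transition. There is exactly one such transition, at position 2p+k, so |v| = 2p+k and |vv| = 4p+2k ≠ 4p+k since k ≥ 1. So xy^2z ∉ L.
Contradiction. Therefore L is not regular.

a^{p+k} b^p a^p b^p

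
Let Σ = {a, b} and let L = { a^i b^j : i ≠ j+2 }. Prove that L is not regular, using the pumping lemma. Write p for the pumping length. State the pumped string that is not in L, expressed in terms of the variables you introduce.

Assume L is regular; let p be its pumping constant.
Choose w = a^p b^{p+p!-2}. Since p ≠ (p+p!-2)+2 = p+p!, w ∈ L; and |w| ≥ p.
Write w = xyz as guaranteed by the lemma, with |xy| ≤ p and |y| > 0.
Since the first p symbols of w are all a's and |xy| ≤ p, y lies entirely in the leading a-block: y = a^k for some k with 1 ≤ k ≤ p.
Since 1 ≤ k ≤ p, k divides p!; set t = 1 + p!/k. Then xy^t z has p + (p!/k)·k = p + p! copies of a. Now the a-count is p+p! and (b-count)+2 = (p+p!-2)+2 = p+p!, so i ≠ j+2 fails. So xy^t z = a^{p+p!} b^{p+p!-2} ∉ L.
This contradicts the pumping lemma, so L is not regular.

a^{p+p!} b^{p+p!-2}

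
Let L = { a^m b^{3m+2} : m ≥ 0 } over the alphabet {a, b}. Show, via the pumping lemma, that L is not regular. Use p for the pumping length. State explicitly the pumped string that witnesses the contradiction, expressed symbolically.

a^{p+k} b^{3p+2}

Toward a contradiction, assume L is regular with pumping length p.
Let w = a^p b^{3p+2} ∈ L; note |w| = 4p+2 ≥ p.
By the pumping lemma, w = xyz with |xy| ≤ p and |y| ≥ 1.
The first p characters of w are a's, so xy (and hence y) consists only of a's. Write y = a^k, 1 ≤ k ≤ p.
Pump with i = 2: xy^2z = a^{p+k} b^{3p+2}. For this to lie in L we would need 3p+2 = 3(p+k)+2, which forces k = 0. But k ≥ 1, so xy^2z ∉ L.
This contradicts the pumping lemma, so L is not regular.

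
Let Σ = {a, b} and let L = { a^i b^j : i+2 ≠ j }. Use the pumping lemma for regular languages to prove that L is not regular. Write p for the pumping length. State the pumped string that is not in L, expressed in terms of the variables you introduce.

a^{p+p!} b^{p+p!+2}

Assume L is regular. Let p be the pumping length given by the pumping lemma.
Choose w = a^p b^{p+p!+2}. Since p ≠ (p+p!+2)-2 = p+p!, w ∈ L; and |w| ≥ p.
The pumping lemma gives a decomposition w = xyz where |xy| ≤ p and |y| ≥ 1.
Because |xy| ≤ p and w begins with p copies of a, we have y = a^k with 1 ≤ k ≤ p.
Since 1 ≤ k ≤ p, k divides p!; set t = 1 + p!/k. Then xy^t z has p + (p!/k)·k = p + p! copies of a. Now the a-count is p+p! and (b-count)-2 = (p+p!+2)-2 = p+p!, so i+2 ≠ j fails. So xy^t z = a^{p+p!} b^{p+p!+2} ∉ L.
Contradiction. Therefore L is not regular.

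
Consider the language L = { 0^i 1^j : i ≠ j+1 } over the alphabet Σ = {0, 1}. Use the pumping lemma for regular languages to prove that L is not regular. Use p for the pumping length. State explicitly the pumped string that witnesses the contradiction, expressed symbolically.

Assume L is regular. Let p be the pumping length given by the pumping lemma.
Choose w = 0^p 1^{p+p!-1}. Since p ≠ (p+p!-1)+1 = p+p!, w ∈ L; and |w| ≥ p.
Write w = xyz as guaranteed by the lemma, with |xy| ≤ p and |y| ≥ 1.
Since the first p symbols of w are all 0's and |xy| ≤ p, y lies entirely in the leading 0-block: y = 0^k for some k with 1 ≤ k ≤ p.
Since 1 ≤ k ≤ p, k divides p!; set t = 1 + p!/k. Then xy^t z has p + (p!/k)·k = p + p! copies of 0. Now the 0-count is p+p! and (1-count)+1 = (p+p!-1)+1 = p+p!, so i ≠ j+1 fails. So xy^t z = 0^{p+p!} 1^{p+p!-1} ∉ L.
Contradiction. Therefore L is not regular.

0^{p+p!} 1^{p+p!-1}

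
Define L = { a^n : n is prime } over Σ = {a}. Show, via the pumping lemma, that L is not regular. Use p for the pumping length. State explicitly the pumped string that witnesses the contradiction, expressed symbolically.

Assume L is regular. Let p be the pumping length given by the pumping lemma.
Let q be a prime with q ≥ p+2 (infinitely many primes exist), and take w = a^q ∈ L with |w| = q ≥ p.
By the pumping lemma, w = xyz with |xy| ≤ p and |y| ≥ 1.
Then y = a^k for some k with 1 ≤ k ≤ p.
Since 1 ≤ k ≤ p, |xz| = q-k. Pump with i = q+1: |xy^{q+1}z| = (q-k)+(q+1)k = q+qk = q(1+k), which is composite (both factors ≥ 2). So xy^{q+1}z = a^{q(1+k)} ∉ L.
This contradicts the pumping lemma, so L is not regular.

a^{q(1+k)}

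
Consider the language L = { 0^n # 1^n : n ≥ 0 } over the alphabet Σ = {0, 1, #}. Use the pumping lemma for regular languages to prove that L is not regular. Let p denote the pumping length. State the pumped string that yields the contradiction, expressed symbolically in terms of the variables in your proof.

Toward a contradiction, assume L is regular with pumping length p.
Take w = 0^p # 1^p ∈ L with |w| = 2p+1 ≥ p.
By the pumping lemma, w = xyz with |xy| ≤ p and y is nonempty.
The first p characters of w are 0's, so xy (and hence y) consists only of 0's. Write y = 0^k, 1 ≤ k ≤ p.
Pump with i = 2: xy^2z = 0^{p+k} # 1^p, which would require p+k = p. But k ≥ 1, so xy^2z ∉ L.
Contradiction. Therefore L is not regular.

0^{p+k} # 1^p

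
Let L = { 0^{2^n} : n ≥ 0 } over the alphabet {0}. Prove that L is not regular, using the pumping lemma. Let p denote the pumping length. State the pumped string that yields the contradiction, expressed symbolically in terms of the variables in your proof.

0^{2^p+k}

Assume L is regular. Let p be the pumping length given by the pumping lemma.
Take w = 0^{2^p} ∈ L with |w| = 2^p ≥ p.
Write w = xyz as guaranteed by the lemma, with |xy| ≤ p and |y| ≥ 1.
Then y = 0^k for some k with 1 ≤ k ≤ p.
Pump with i = 2: xy^2z = 0^{2^p+k}. Since 1 ≤ k ≤ p < 2^p, we have 2^p < 2^p+k < 2^{p+1}, so 2^p+k is not a power of 2. So xy^2z ∉ L.
This is a contradiction; hence L is not regular.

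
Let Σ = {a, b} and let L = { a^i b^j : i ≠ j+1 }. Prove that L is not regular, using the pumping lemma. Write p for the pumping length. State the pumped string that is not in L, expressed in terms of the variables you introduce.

a^{p+p!} b^{p+p!-1}

Toward a contradiction, assume L is regular with pumping length p.
Choose w = a^p b^{p+p!-1}. Since p ≠ (p+p!-1)+1 = p+p!, w ∈ L; and |w| ≥ p.
The pumping lemma gives a decomposition w = xyz where |xy| ≤ p and y is nonempty.
Since the first p symbols of w are all a's and |xy| ≤ p, y lies entirely in the leading a-block: y = a^k for some k with 1 ≤ k ≤ p.
Since 1 ≤ k ≤ p, k divides p!; set t = 1 + p!/k. Then xy^t z has p + (p!/k)·k = p + p! copies of a. Now the a-count is p+p! and (b-count)+1 = (p+p!-1)+1 = p+p!, so i ≠ j+1 fails. So xy^t z = a^{p+p!} b^{p+p!-1} ∉ L.
This contradicts the pumping lemma, so L is not regular.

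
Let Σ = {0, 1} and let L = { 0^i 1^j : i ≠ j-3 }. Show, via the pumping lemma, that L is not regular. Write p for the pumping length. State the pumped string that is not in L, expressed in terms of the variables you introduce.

Suppose for contradiction that L is regular, and let p be the pumping length.
Choose w = 0^p 1^{p+p!+3}. Since p ≠ (p+p!+3)-3 = p+p!, w ∈ L; and |w| ≥ p.
By the pumping lemma, w = xyz with |xy| ≤ p and y is nonempty.
The first p characters of w are 0's, so xy (and hence y) consists only of 0's. Write y = 0^k, 1 ≤ k ≤ p.
Since 1 ≤ k ≤ p, k divides p!; set t = 1 + p!/k. Then xy^t z has p + (p!/k)·k = p + p! copies of 0. Now the 0-count is p+p! and (1-count)-3 = (p+p!+3)-3 = p+p!, so i ≠ j-3 fails. So xy^t z = 0^{p+p!} 1^{p+p!+3} ∉ L.
This is a contradiction; hence L is not regular.

0^{p+p!} 1^{p+p!+3}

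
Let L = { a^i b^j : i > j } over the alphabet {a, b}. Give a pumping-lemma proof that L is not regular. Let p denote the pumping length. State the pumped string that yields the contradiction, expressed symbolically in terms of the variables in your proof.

Assume L is regular; let p be its pumping constant.
Choose w = a^{p+1} b^p ∈ L, with |w| = 2p+1 ≥ p.
The pumping lemma gives a decomposition w = xyz where |xy| ≤ p and y is nonempty.
Because |xy| ≤ p and w begins with p copies of a, we have y = a^k with 1 ≤ k ≤ p.
Consider xy^0z = xz = a^{p+1-k} b^p. Since k ≥ 1, the a-count p+1-k is at most p, so i > j fails; thus xz ∉ L.
This is a contradiction; hence L is not regular.

a^{p+1-k} b^p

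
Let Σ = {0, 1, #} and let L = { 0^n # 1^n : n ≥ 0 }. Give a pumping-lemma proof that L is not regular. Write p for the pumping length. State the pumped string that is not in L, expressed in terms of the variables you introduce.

Assume L is regular; let p be its pumping constant.
Take w = 0^p # 1^p ∈ L with |w| = 2p+1 ≥ p.
Write w = xyz as guaranteed by the lemma, with |xy| ≤ p and |y| ≥ 1.
Because |xy| ≤ p and w begins with p copies of 0, we have y = 0^k with 1 ≤ k ≤ p.
Pump with i = 2: xy^2z = 0^{p+k} # 1^p, which would require p+k = p. But k ≥ 1, so xy^2z ∉ L.
This is a contradiction; hence L is not regular.

0^{p+k} # 1^p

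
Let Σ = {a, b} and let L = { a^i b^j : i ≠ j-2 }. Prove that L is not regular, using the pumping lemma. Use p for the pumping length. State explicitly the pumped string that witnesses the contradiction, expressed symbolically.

Assume L is regular. Let p be the pumping length given by the pumping lemma.
Choose w = a^p b^{p+p!+2}. Since p ≠ (p+p!+2)-2 = p+p!, w ∈ L; and |w| ≥ p.
The pumping lemma gives a decomposition w = xyz where |xy| ≤ p and y is nonempty.
Because |xy| ≤ p and w begins with p copies of a, we have y = a^k with 1 ≤ k ≤ p.
Since 1 ≤ k ≤ p, k divides p!; set t = 1 + p!/k. Then xy^t z has p + (p!/k)·k = p + p! copies of a. Now the a-count is p+p! and (b-count)-2 = (p+p!+2)-2 = p+p!, so i ≠ j-2 fails. So xy^t z = a^{p+p!} b^{p+p!+2} ∉ L.
This contradicts the pumping lemma, so L is not regular.

a^{p+p!} b^{p+p!+2}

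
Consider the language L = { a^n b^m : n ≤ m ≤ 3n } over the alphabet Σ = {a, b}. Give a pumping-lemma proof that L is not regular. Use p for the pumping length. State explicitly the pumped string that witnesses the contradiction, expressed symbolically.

a^{p+k} b^p

Toward a contradiction, assume L is regular with pumping length p.
Take w = a^p b^p ∈ L (since p ≤ p ≤ 3p), with |w| = 2p ≥ p.
Write w = xyz as guaranteed by the lemma, with |xy| ≤ p and |y| > 0.
The first p characters of w are a's, so xy (and hence y) consists only of a's. Write y = a^k, 1 ≤ k ≤ p.
Pump with i = 2: xy^2z = a^{p+k} b^p. Now n = p+k > p = m, so the condition n ≤ m fails. Thus xy^2z ∉ L.
This is a contradiction; hence L is not regular.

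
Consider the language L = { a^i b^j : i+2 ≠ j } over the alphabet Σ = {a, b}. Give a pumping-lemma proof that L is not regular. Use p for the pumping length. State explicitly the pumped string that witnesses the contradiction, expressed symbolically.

a^{p+p!} b^{p+p!+2}

Assume L is regular; let p be its pumping constant.
Choose w = a^p b^{p+p!+2}. Since p ≠ (p+p!+2)-2 = p+p!, w ∈ L; and |w| ≥ p.
The pumping lemma gives a decomposition w = xyz where |xy| ≤ p and |y| > 0.
The first p characters of w are a's, so xy (and hence y) consists only of a's. Write y = a^k, 1 ≤ k ≤ p.
Since 1 ≤ k ≤ p, k divides p!; set t = 1 + p!/k. Then xy^t z has p + (p!/k)·k = p + p! copies of a. Now the a-count is p+p! and (b-count)-2 = (p+p!+2)-2 = p+p!, so i+2 ≠ j fails. So xy^t z = a^{p+p!} b^{p+p!+2} ∉ L.
This is a contradiction; hence L is not regular.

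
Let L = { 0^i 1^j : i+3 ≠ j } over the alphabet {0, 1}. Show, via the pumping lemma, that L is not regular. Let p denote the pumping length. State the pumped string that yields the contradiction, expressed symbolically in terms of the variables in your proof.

0^{p+p!} 1^{p+p!+3}

Assume L is regular. Let p be the pumping length given by the pumping lemma.
Choose w = 0^p 1^{p+p!+3}. Since p ≠ (p+p!+3)-3 = p+p!, w ∈ L; and |w| ≥ p.
Write w = xyz as guaranteed by the lemma, with |xy| ≤ p and |y| > 0.
Because |xy| ≤ p and w begins with p copies of 0, we have y = 0^k with 1 ≤ k ≤ p.
Since 1 ≤ k ≤ p, k divides p!; set t = 1 + p!/k. Then xy^t z has p + (p!/k)·k = p + p! copies of 0. Now the 0-count is p+p! and (1-count)-3 = (p+p!+3)-3 = p+p!, so i+3 ≠ j fails. So xy^t z = 0^{p+p!} 1^{p+p!+3} ∉ L.
Contradiction. Therefore L is not regular.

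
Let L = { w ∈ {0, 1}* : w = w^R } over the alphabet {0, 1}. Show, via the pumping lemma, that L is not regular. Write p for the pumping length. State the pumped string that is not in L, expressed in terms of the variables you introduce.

0^{p+k} 1 0^p

Assume L is regular. Let p be the pumping length given by the pumping lemma.
Take w = 0^p 1 0^p, a palindrome of length 2p+1 ≥ p.
By the pumping lemma, w = xyz with |xy| ≤ p and y is nonempty.
Since the first p symbols of w are all 0's and |xy| ≤ p, y lies entirely in the leading 0-block: y = 0^k for some k with 1 ≤ k ≤ p.
Pump with i = 2: xy^2z = 0^{p+k} 1 0^p. Its reverse is 0^p 1 0^{p+k}, which differs from xy^2z since k ≥ 1. So xy^2z is not a palindrome and xy^2z ∉ L.
This is a contradiction; hence L is not regular.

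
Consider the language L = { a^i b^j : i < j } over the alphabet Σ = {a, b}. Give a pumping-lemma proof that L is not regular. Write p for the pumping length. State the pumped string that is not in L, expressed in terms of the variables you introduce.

a^{p+k} b^{p+1}

Assume L is regular. Let p be the pumping length given by the pumping lemma.
Choose w = a^p b^{p+1} ∈ L, with |w| = 2p+1 ≥ p.
The pumping lemma gives a decomposition w = xyz where |xy| ≤ p and y is nonempty.
Since the first p symbols of w are all a's and |xy| ≤ p, y lies entirely in the leading a-block: y = a^k for some k with 1 ≤ k ≤ p.
Consider xy^2z = a^{p+k} b^{p+1}. Since k ≥ 1, the a-count p+k is at least p+1, so i < j fails; thus xy^2z ∉ L.
This is a contradiction; hence L is not regular.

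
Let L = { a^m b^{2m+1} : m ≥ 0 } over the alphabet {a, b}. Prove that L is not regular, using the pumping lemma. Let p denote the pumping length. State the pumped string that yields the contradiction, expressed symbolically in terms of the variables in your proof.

Suppose for contradiction that L is regular, and let p be the pumping length.
Take w = a^p b^{2p+1}. Then w ∈ L and |w| = 3p+1 ≥ p.
The pumping lemma gives a decomposition w = xyz where |xy| ≤ p and |y| > 0.
Since the first p symbols of w are all a's and |xy| ≤ p, y lies entirely in the leading a-block: y = a^k for some k with 1 ≤ k ≤ p.
Pump with i = 2: xy^2z = a^{p+k} b^{2p+1}. For this to lie in L we would need 2p+1 = 2(p+k)+1, which forces k = 0. But k ≥ 1, so xy^2z ∉ L.
This contradicts the pumping lemma, so L is not regular.

a^{p+k} b^{2p+1}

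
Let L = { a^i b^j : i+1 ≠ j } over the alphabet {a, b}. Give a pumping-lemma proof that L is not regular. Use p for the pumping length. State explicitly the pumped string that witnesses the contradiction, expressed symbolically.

Assume L is regular; let p be its pumping constant.
Choose w = a^p b^{p+p!+1}. Since p ≠ (p+p!+1)-1 = p+p!, w ∈ L; and |w| ≥ p.
The pumping lemma gives a decomposition w = xyz where |xy| ≤ p and y is nonempty.
Because |xy| ≤ p and w begins with p copies of a, we have y = a^k with 1 ≤ k ≤ p.
Since 1 ≤ k ≤ p, k divides p!; set t = 1 + p!/k. Then xy^t z has p + (p!/k)·k = p + p! copies of a. Now the a-count is p+p! and (b-count)-1 = (p+p!+1)-1 = p+p!, so i+1 ≠ j fails. So xy^t z = a^{p+p!} b^{p+p!+1} ∉ L.
Contradiction. Therefore L is not regular.

a^{p+p!} b^{p+p!+1}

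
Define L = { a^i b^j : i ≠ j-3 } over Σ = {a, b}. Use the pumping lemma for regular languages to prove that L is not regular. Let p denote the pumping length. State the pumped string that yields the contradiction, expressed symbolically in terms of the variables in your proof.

Assume L is regular. Let p be the pumping length given by the pumping lemma.
Choose w = a^p b^{p+p!+3}. Since p ≠ (p+p!+3)-3 = p+p!, w ∈ L; and |w| ≥ p.
By the pumping lemma, w = xyz with |xy| ≤ p and |y| > 0.
Since the first p symbols of w are all a's and |xy| ≤ p, y lies entirely in the leading a-block: y = a^k for some k with 1 ≤ k ≤ p.
Since 1 ≤ k ≤ p, k divides p!; set t = 1 + p!/k. Then xy^t z has p + (p!/k)·k = p + p! copies of a. Now the a-count is p+p! and (b-count)-3 = (p+p!+3)-3 = p+p!, so i ≠ j-3 fails. So xy^t z = a^{p+p!} b^{p+p!+3} ∉ L.
This contradicts the pumping lemma, so L is not regular.

a^{p+p!} b^{p+p!+3}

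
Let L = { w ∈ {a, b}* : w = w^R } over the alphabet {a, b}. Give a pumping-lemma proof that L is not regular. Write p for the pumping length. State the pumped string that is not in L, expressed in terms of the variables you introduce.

a^{p+k} b a^p

Toward a contradiction, assume L is regular with pumping length p.
Take w = a^p b a^p, a palindrome of length 2p+1 ≥ p.
Write w = xyz as guaranteed by the lemma, with |xy| ≤ p and y is nonempty.
Because |xy| ≤ p and w begins with p copies of a, we have y = a^k with 1 ≤ k ≤ p.
Pump with i = 2: xy^2z = a^{p+k} b a^p. Its reverse is a^p b a^{p+k}, which differs from xy^2z since k ≥ 1. So xy^2z is not a palindrome and xy^2z ∉ L.
This is a contradiction; hence L is not regular.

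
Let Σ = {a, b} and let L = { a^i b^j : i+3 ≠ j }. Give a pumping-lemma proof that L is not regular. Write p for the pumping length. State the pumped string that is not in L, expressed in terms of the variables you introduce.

Assume L is regular; let p be its pumping constant.
Choose w = a^p b^{p+p!+3}. Since p ≠ (p+p!+3)-3 = p+p!, w ∈ L; and |w| ≥ p.
The pumping lemma gives a decomposition w = xyz where |xy| ≤ p and y is nonempty.
The first p characters of w are a's, so xy (and hence y) consists only of a's. Write y = a^k, 1 ≤ k ≤ p.
Since 1 ≤ k ≤ p, k divides p!; set t = 1 + p!/k. Then xy^t z has p + (p!/k)·k = p + p! copies of a. Now the a-count is p+p! and (b-count)-3 = (p+p!+3)-3 = p+p!, so i+3 ≠ j fails. So xy^t z = a^{p+p!} b^{p+p!+3} ∉ L.
This contradicts the pumping lemma, so L is not regular.

a^{p+p!} b^{p+p!+3}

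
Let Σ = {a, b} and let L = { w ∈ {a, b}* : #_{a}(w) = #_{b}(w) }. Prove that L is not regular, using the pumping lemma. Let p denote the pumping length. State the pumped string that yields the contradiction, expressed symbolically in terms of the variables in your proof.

Assume L is regular; let p be its pumping constant.
Choose w = a^p b^p ∈ L with |w| = 2p ≥ p.
Write w = xyz as guaranteed by the lemma, with |xy| ≤ p and y is nonempty.
Because |xy| ≤ p and w begins with p copies of a, we have y = a^k with 1 ≤ k ≤ p.
Pump with i = 2: xy^2z = a^{p+k} b^p has p+k occurrences of a but only p of b. Since k ≥ 1 the counts differ, so xy^2z ∉ L.
This contradicts the pumping lemma, so L is not regular.

a^{p+k} b^p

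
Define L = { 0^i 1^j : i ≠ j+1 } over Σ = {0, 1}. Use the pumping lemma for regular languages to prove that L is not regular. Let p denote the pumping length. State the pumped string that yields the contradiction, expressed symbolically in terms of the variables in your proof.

Assume L is regular. Let p be the pumping length given by the pumping lemma.
Choose w = 0^p 1^{p+p!-1}. Since p ≠ (p+p!-1)+1 = p+p!, w ∈ L; and |w| ≥ p.
Write w = xyz as guaranteed by the lemma, with |xy| ≤ p and |y| ≥ 1.
Since the first p symbols of w are all 0's and |xy| ≤ p, y lies entirely in the leading 0-block: y = 0^k for some k with 1 ≤ k ≤ p.
Since 1 ≤ k ≤ p, k divides p!; set t = 1 + p!/k. Then xy^t z has p + (p!/k)·k = p + p! copies of 0. Now the 0-count is p+p! and (1-count)+1 = (p+p!-1)+1 = p+p!, so i ≠ j+1 fails. So xy^t z = 0^{p+p!} 1^{p+p!-1} ∉ L.
This is a contradiction; hence L is not regular.

0^{p+p!} 1^{p+p!-1}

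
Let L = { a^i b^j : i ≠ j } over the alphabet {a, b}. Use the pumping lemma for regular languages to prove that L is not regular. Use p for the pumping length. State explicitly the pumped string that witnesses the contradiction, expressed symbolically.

Assume L is regular. Let p be the pumping length given by the pumping lemma.
Choose w = a^p b^{p+p!}. Since p ≠ p+p!, w ∈ L; and |w| ≥ p.
The pumping lemma gives a decomposition w = xyz where |xy| ≤ p and |y| ≥ 1.
The first p characters of w are a's, so xy (and hence y) consists only of a's. Write y = a^k, 1 ≤ k ≤ p.
Since 1 ≤ k ≤ p, k divides p!; set t = 1 + p!/k. Then xy^t z has p + (p!/k)·k = p + p! copies of a. Now the a-count equals the b-count, so i ≠ j fails. So xy^t z = a^{p+p!} b^{p+p!} ∉ L.
This contradicts the pumping lemma, so L is not regular.

a^{p+p!} b^{p+p!}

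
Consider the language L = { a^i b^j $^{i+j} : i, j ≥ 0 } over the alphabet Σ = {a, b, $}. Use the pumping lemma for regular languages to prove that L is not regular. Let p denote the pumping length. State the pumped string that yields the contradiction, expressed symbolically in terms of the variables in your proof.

Toward a contradiction, assume L is regular with pumping length p.
Take w = a^p b^p $^{2p} ∈ L (with i=j=p, i+j=2p), |w| = 4p ≥ p.
Write w = xyz as guaranteed by the lemma, with |xy| ≤ p and |y| > 0.
The first p characters of w are a's, so xy (and hence y) consists only of a's. Write y = a^k, 1 ≤ k ≤ p.
Consider xy^2z = a^{p+k} b^p $^{2p}. Now the a- and b-counts sum to 2p+k, but the $-count is 2p ≠ 2p+k. So xy^2z ∉ L.
This contradicts the pumping lemma, so L is not regular.

a^{p+k} b^p $^{2p}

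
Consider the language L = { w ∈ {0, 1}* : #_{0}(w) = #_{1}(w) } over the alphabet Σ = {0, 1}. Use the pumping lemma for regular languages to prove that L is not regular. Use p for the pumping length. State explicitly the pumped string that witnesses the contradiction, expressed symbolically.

0^{p+k} 1^p

Suppose for contradiction that L is regular, and let p be the pumping length.
Choose w = 0^p 1^p ∈ L with |w| = 2p ≥ p.
By the pumping lemma, w = xyz with |xy| ≤ p and |y| ≥ 1.
Because |xy| ≤ p and w begins with p copies of 0, we have y = 0^k with 1 ≤ k ≤ p.
Pump with i = 2: xy^2z = 0^{p+k} 1^p has p+k occurrences of 0 but only p of 1. Since k ≥ 1 the counts differ, so xy^2z ∉ L.
This is a contradiction; hence L is not regular.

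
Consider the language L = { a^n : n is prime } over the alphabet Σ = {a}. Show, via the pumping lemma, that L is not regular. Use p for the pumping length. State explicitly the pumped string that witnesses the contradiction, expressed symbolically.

a^{q(1+k)}

Assume L is regular; let p be its pumping constant.
Let q be a prime with q ≥ p+2 (infinitely many primes exist), and take w = a^q ∈ L with |w| = q ≥ p.
The pumping lemma gives a decomposition w = xyz where |xy| ≤ p and |y| ≥ 1.
Then y = a^k for some k with 1 ≤ k ≤ p.
Since 1 ≤ k ≤ p, |xz| = q-k. Pump with i = q+1: |xy^{q+1}z| = (q-k)+(q+1)k = q+qk = q(1+k), which is composite (both factors ≥ 2). So xy^{q+1}z = a^{q(1+k)} ∉ L.
Contradiction. Therefore L is not regular.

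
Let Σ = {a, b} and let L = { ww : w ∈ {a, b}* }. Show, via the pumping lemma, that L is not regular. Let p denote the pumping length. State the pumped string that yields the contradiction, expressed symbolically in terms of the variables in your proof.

a^{p+k} b^p a^p b^p

Toward a contradiction, assume L is regular with pumping length p.
Take w = a^p b^p a^p b^p = uu where u = a^pb^p; then w ∈ L and |w| = 4p ≥ p.
Write w = xyz as guaranteed by the lemma, with |xy| ≤ p and |y| > 0.
Because |xy| ≤ p and w begins with p copies of a, we have y = a^k with 1 ≤ k ≤ p.
Pump with i = 2: xy^2z = a^{p+k} b^p a^p b^p, of length 4p+k. Suppose this equals vv. The string starts with a and ends with b, so v does too; thus the boundary between the two copies of v is a b→a transition. There is exactly one such transition, at position 2p+k, so |v| = 2p+k and |vv| = 4p+2k ≠ 4p+k since k ≥ 1. So xy^2z ∉ L.
This contradicts the pumping lemma, so L is not regular.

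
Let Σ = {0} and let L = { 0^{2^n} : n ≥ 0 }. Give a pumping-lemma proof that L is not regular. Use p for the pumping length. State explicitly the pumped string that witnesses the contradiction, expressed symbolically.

0^{2^p+k}

Toward a contradiction, assume L is regular with pumping length p.
Take w = 0^{2^p} ∈ L with |w| = 2^p ≥ p.
The pumping lemma gives a decomposition w = xyz where |xy| ≤ p and |y| > 0.
Then y = 0^k for some k with 1 ≤ k ≤ p.
Pump with i = 2: xy^2z = 0^{2^p+k}. Since 1 ≤ k ≤ p < 2^p, we have 2^p < 2^p+k < 2^{p+1}, so 2^p+k is not a power of 2. So xy^2z ∉ L.
This is a contradiction; hence L is not regular.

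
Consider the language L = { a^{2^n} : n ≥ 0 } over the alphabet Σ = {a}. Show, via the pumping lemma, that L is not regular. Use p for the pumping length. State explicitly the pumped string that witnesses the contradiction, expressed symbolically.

Toward a contradiction, assume L is regular with pumping length p.
Take w = a^{2^p} ∈ L with |w| = 2^p ≥ p.
The pumping lemma gives a decomposition w = xyz where |xy| ≤ p and y is nonempty.
Then y = a^k for some k with 1 ≤ k ≤ p.
Pump with i = 2: xy^2z = a^{2^p+k}. Since 1 ≤ k ≤ p < 2^p, we have 2^p < 2^p+k < 2^{p+1}, so 2^p+k is not a power of 2. So xy^2z ∉ L.
This is a contradiction; hence L is not regular.

a^{2^p+k}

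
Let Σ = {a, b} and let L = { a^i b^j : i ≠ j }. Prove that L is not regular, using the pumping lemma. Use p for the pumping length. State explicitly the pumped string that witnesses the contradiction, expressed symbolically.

a^{p+p!} b^{p+p!}

Assume L is regular. Let p be the pumping length given by the pumping lemma.
Choose w = a^p b^{p+p!}. Since p ≠ p+p!, w ∈ L; and |w| ≥ p.
Write w = xyz as guaranteed by the lemma, with |xy| ≤ p and y is nonempty.
The first p characters of w are a's, so xy (and hence y) consists only of a's. Write y = a^k, 1 ≤ k ≤ p.
Since 1 ≤ k ≤ p, k divides p!; set t = 1 + p!/k. Then xy^t z has p + (p!/k)·k = p + p! copies of a. Now the a-count equals the b-count, so i ≠ j fails. So xy^t z = a^{p+p!} b^{p+p!} ∉ L.
Contradiction. Therefore L is not regular.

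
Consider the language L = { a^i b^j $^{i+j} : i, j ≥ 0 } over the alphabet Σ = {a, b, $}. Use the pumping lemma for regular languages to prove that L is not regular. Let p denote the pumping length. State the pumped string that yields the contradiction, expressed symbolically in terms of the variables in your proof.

a^{p+k} b^p $^{2p}

Assume L is regular. Let p be the pumping length given by the pumping lemma.
Take w = a^p b^p $^{2p} ∈ L (with i=j=p, i+j=2p), |w| = 4p ≥ p.
Write w = xyz as guaranteed by the lemma, with |xy| ≤ p and |y| > 0.
Because |xy| ≤ p and w begins with p copies of a, we have y = a^k with 1 ≤ k ≤ p.
Consider xy^2z = a^{p+k} b^p $^{2p}. Now the a- and b-counts sum to 2p+k, but the $-count is 2p ≠ 2p+k. So xy^2z ∉ L.
This contradicts the pumping lemma, so L is not regular.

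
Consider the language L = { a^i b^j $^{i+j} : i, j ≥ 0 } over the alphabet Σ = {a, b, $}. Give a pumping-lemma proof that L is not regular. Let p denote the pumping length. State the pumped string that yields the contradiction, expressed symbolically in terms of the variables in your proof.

a^{p+k} b^p $^{2p}

Assume L is regular; let p be its pumping constant.
Take w = a^p b^p $^{2p} ∈ L (with i=j=p, i+j=2p), |w| = 4p ≥ p.
The pumping lemma gives a decomposition w = xyz where |xy| ≤ p and |y| > 0.
Since the first p symbols of w are all a's and |xy| ≤ p, y lies entirely in the leading a-block: y = a^k for some k with 1 ≤ k ≤ p.
Consider xy^2z = a^{p+k} b^p $^{2p}. Now the a- and b-counts sum to 2p+k, but the $-count is 2p ≠ 2p+k. So xy^2z ∉ L.
This contradicts the pumping lemma, so L is not regular.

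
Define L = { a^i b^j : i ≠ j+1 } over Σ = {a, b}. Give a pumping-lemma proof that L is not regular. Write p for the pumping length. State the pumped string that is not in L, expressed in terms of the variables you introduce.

a^{p+p!} b^{p+p!-1}

Suppose for contradiction that L is regular, and let p be the pumping length.
Choose w = a^p b^{p+p!-1}. Since p ≠ (p+p!-1)+1 = p+p!, w ∈ L; and |w| ≥ p.
Write w = xyz as guaranteed by the lemma, with |xy| ≤ p and |y| ≥ 1.
The first p characters of w are a's, so xy (and hence y) consists only of a's. Write y = a^k, 1 ≤ k ≤ p.
Since 1 ≤ k ≤ p, k divides p!; set t = 1 + p!/k. Then xy^t z has p + (p!/k)·k = p + p! copies of a. Now the a-count is p+p! and (b-count)+1 = (p+p!-1)+1 = p+p!, so i ≠ j+1 fails. So xy^t z = a^{p+p!} b^{p+p!-1} ∉ L.
Contradiction. Therefore L is not regular.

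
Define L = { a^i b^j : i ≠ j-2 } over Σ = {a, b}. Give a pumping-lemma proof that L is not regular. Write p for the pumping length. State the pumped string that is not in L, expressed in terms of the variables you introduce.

a^{p+p!} b^{p+p!+2}

Assume L is regular. Let p be the pumping length given by the pumping lemma.
Choose w = a^p b^{p+p!+2}. Since p ≠ (p+p!+2)-2 = p+p!, w ∈ L; and |w| ≥ p.
By the pumping lemma, w = xyz with |xy| ≤ p and y is nonempty.
The first p characters of w are a's, so xy (and hence y) consists only of a's. Write y = a^k, 1 ≤ k ≤ p.
Since 1 ≤ k ≤ p, k divides p!; set t = 1 + p!/k. Then xy^t z has p + (p!/k)·k = p + p! copies of a. Now the a-count is p+p! and (b-count)-2 = (p+p!+2)-2 = p+p!, so i ≠ j-2 fails. So xy^t z = a^{p+p!} b^{p+p!+2} ∉ L.
Contradiction. Therefore L is not regular.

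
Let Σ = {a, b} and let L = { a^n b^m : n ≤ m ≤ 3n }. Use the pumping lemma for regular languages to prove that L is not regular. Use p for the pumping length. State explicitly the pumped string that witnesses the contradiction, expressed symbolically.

Toward a contradiction, assume L is regular with pumping length p.
Take w = a^p b^p ∈ L (since p ≤ p ≤ 3p), with |w| = 2p ≥ p.
By the pumping lemma, w = xyz with |xy| ≤ p and |y| ≥ 1.
Because |xy| ≤ p and w begins with p copies of a, we have y = a^k with 1 ≤ k ≤ p.
Pump with i = 2: xy^2z = a^{p+k} b^p. Now n = p+k > p = m, so the condition n ≤ m fails. Thus xy^2z ∉ L.
Contradiction. Therefore L is not regular.

a^{p+k} b^p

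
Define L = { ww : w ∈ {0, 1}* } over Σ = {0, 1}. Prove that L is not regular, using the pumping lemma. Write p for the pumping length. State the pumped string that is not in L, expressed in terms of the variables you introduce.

Suppose for contradiction that L is regular, and let p be the pumping length.
Take w = 0^p 1^p 0^p 1^p = uu where u = 0^p1^p; then w ∈ L and |w| = 4p ≥ p.
By the pumping lemma, w = xyz with |xy| ≤ p and |y| > 0.
Since the first p symbols of w are all 0's and |xy| ≤ p, y lies entirely in the leading 0-block: y = 0^k for some k with 1 ≤ k ≤ p.
Pump with i = 2: xy^2z = 0^{p+k} 1^p 0^p 1^p, of length 4p+k. Suppose this equals vv. The string starts with 0 and ends with 1, so v does too; thus the boundary between the two copies of v is a 1→0 transition. There is exactly one such transition, at position 2p+k, so |v| = 2p+k and |vv| = 4p+2k ≠ 4p+k since k ≥ 1. So xy^2z ∉ L.
Contradiction. Therefore L is not regular.

0^{p+k} 1^p 0^p 1^p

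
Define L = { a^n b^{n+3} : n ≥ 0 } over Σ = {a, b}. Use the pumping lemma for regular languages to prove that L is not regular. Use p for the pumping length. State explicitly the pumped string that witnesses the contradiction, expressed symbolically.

Suppose for contradiction that L is regular, and let p be the pumping length.
Choose w = a^p b^{p+3}, which is in L with |w| = 2p+3 ≥ p.
The pumping lemma gives a decomposition w = xyz where |xy| ≤ p and |y| ≥ 1.
Since the first p symbols of w are all a's and |xy| ≤ p, y lies entirely in the leading a-block: y = a^k for some k with 1 ≤ k ≤ p.
Pump with i = 2: xy^2z = a^{p+k} b^{p+3}. For this to lie in L we would need p+3 = (p+k)+3, which forces k = 0. But k ≥ 1, so xy^2z ∉ L.
Contradiction. Therefore L is not regular.

a^{p+k} b^{p+3}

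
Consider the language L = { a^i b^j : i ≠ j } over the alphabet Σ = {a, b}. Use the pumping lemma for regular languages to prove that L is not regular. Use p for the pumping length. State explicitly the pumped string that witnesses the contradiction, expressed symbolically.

a^{p+p!} b^{p+p!}

Assume L is regular; let p be its pumping constant.
Choose w = a^p b^{p+p!}. Since p ≠ p+p!, w ∈ L; and |w| ≥ p.
By the pumping lemma, w = xyz with |xy| ≤ p and |y| ≥ 1.
The first p characters of w are a's, so xy (and hence y) consists only of a's. Write y = a^k, 1 ≤ k ≤ p.
Since 1 ≤ k ≤ p, k divides p!; set t = 1 + p!/k. Then xy^t z has p + (p!/k)·k = p + p! copies of a. Now the a-count equals the b-count, so i ≠ j fails. So xy^t z = a^{p+p!} b^{p+p!} ∉ L.
This is a contradiction; hence L is not regular.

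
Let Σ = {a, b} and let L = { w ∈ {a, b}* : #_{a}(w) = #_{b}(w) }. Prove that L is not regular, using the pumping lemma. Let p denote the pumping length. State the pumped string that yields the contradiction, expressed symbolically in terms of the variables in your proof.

Suppose for contradiction that L is regular, and let p be the pumping length.
Choose w = a^p b^p ∈ L with |w| = 2p ≥ p.
The pumping lemma gives a decomposition w = xyz where |xy| ≤ p and |y| > 0.
The first p characters of w are a's, so xy (and hence y) consists only of a's. Write y = a^k, 1 ≤ k ≤ p.
Pump with i = 2: xy^2z = a^{p+k} b^p has p+k occurrences of a but only p of b. Since k ≥ 1 the counts differ, so xy^2z ∉ L.
Contradiction. Therefore L is not regular.

a^{p+k} b^p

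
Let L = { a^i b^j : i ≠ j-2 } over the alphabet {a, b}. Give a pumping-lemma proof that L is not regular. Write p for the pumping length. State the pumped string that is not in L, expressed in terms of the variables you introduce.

Assume L is regular. Let p be the pumping length given by the pumping lemma.
Choose w = a^p b^{p+p!+2}. Since p ≠ (p+p!+2)-2 = p+p!, w ∈ L; and |w| ≥ p.
The pumping lemma gives a decomposition w = xyz where |xy| ≤ p and |y| ≥ 1.
Since the first p symbols of w are all a's and |xy| ≤ p, y lies entirely in the leading a-block: y = a^k for some k with 1 ≤ k ≤ p.
Since 1 ≤ k ≤ p, k divides p!; set t = 1 + p!/k. Then xy^t z has p + (p!/k)·k = p + p! copies of a. Now the a-count is p+p! and (b-count)-2 = (p+p!+2)-2 = p+p!, so i ≠ j-2 fails. So xy^t z = a^{p+p!} b^{p+p!+2} ∉ L.
This is a contradiction; hence L is not regular.

a^{p+p!} b^{p+p!+2}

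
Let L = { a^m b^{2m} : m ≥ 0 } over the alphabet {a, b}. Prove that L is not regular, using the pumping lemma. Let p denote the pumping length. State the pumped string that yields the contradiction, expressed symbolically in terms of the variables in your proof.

Suppose for contradiction that L is regular, and let p be the pumping length.
Take w = a^p b^{2p}. Then w ∈ L and |w| = 3p ≥ p.
By the pumping lemma, w = xyz with |xy| ≤ p and |y| ≥ 1.
Because |xy| ≤ p and w begins with p copies of a, we have y = a^k with 1 ≤ k ≤ p.
Pump with i = 2: xy^2z = a^{p+k} b^{2p}. For this to lie in L we would need 2p = 2(p+k), which forces k = 0. But k ≥ 1, so xy^2z ∉ L.
This contradicts the pumping lemma, so L is not regular.

a^{p+k} b^{2p}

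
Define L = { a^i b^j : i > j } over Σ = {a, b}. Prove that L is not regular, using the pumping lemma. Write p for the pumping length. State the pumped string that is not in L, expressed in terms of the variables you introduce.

Assume L is regular. Let p be the pumping length given by the pumping lemma.
Choose w = a^{p+1} b^p ∈ L, with |w| = 2p+1 ≥ p.
By the pumping lemma, w = xyz with |xy| ≤ p and |y| ≥ 1.
The first p characters of w are a's, so xy (and hence y) consists only of a's. Write y = a^k, 1 ≤ k ≤ p.
Consider xy^0z = xz = a^{p+1-k} b^p. Since k ≥ 1, the a-count p+1-k is at most p, so i > j fails; thus xz ∉ L.
Contradiction. Therefore L is not regular.

a^{p+1-k} b^p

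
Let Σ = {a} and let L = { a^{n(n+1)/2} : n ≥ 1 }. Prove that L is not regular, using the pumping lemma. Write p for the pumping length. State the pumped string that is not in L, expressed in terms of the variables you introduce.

a^{p(p+1)/2+k}

Assume L is regular. Let p be the pumping length given by the pumping lemma.
Take w = a^{p(p+1)/2} ∈ L with |w| = p(p+1)/2 ≥ p.
Write w = xyz as guaranteed by the lemma, with |xy| ≤ p and y is nonempty.
Then y = a^k for some k with 1 ≤ k ≤ p.
Pump with i = 2: xy^2z = a^{p(p+1)/2+k}. Since 1 ≤ k ≤ p, p(p+1)/2 < p(p+1)/2+k ≤ p(p+1)/2+p < (p+1)(p+2)/2, so p(p+1)/2+k is strictly between consecutive triangular numbers. So xy^2z ∉ L.
This is a contradiction; hence L is not regular.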